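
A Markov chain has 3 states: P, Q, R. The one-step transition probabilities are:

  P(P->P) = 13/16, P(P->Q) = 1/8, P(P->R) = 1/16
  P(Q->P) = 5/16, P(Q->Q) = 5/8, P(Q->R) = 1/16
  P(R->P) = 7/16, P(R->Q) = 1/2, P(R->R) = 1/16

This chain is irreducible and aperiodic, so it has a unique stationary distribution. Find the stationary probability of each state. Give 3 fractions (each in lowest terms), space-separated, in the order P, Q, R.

The stationary distribution satisfies pi = pi * P, i.e.:
  pi_P = 13/16*pi_P + 5/16*pi_Q + 7/16*pi_R
  pi_Q = 1/8*pi_P + 5/8*pi_Q + 1/2*pi_R
  pi_R = 1/16*pi_P + 1/16*pi_Q + 1/16*pi_R
with normalization: pi_P + pi_Q + pi_R = 1.

Using the first 2 balance equations plus normalization, the linear system A*pi = b is:
  [-3/16, 5/16, 7/16] . pi = 0
  [1/8, -3/8, 1/2] . pi = 0
  [1, 1, 1] . pi = 1

Solving yields:
  pi_P = 41/64
  pi_Q = 19/64
  pi_R = 1/16

Verification (pi * P):
  41/64*13/16 + 19/64*5/16 + 1/16*7/16 = 41/64 = pi_P  (ok)
  41/64*1/8 + 19/64*5/8 + 1/16*1/2 = 19/64 = pi_Q  (ok)
  41/64*1/16 + 19/64*1/16 + 1/16*1/16 = 1/16 = pi_R  (ok)

Answer: 41/64 19/64 1/16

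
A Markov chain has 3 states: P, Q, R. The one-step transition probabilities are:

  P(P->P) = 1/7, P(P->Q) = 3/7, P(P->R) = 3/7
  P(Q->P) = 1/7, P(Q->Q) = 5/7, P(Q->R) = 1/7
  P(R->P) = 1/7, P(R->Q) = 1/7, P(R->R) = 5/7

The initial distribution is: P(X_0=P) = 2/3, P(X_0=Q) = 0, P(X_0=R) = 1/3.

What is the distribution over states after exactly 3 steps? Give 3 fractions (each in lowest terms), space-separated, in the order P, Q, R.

Answer: 1/7 409/1029 473/1029

Derivation:
Propagating the distribution step by step (d_{t+1} = d_t * P):
d_0 = (P=2/3, Q=0, R=1/3)
  d_1[P] = 2/3*1/7 + 0*1/7 + 1/3*1/7 = 1/7
  d_1[Q] = 2/3*3/7 + 0*5/7 + 1/3*1/7 = 1/3
  d_1[R] = 2/3*3/7 + 0*1/7 + 1/3*5/7 = 11/21
d_1 = (P=1/7, Q=1/3, R=11/21)
  d_2[P] = 1/7*1/7 + 1/3*1/7 + 11/21*1/7 = 1/7
  d_2[Q] = 1/7*3/7 + 1/3*5/7 + 11/21*1/7 = 55/147
  d_2[R] = 1/7*3/7 + 1/3*1/7 + 11/21*5/7 = 71/147
d_2 = (P=1/7, Q=55/147, R=71/147)
  d_3[P] = 1/7*1/7 + 55/147*1/7 + 71/147*1/7 = 1/7
  d_3[Q] = 1/7*3/7 + 55/147*5/7 + 71/147*1/7 = 409/1029
  d_3[R] = 1/7*3/7 + 55/147*1/7 + 71/147*5/7 = 473/1029
d_3 = (P=1/7, Q=409/1029, R=473/1029)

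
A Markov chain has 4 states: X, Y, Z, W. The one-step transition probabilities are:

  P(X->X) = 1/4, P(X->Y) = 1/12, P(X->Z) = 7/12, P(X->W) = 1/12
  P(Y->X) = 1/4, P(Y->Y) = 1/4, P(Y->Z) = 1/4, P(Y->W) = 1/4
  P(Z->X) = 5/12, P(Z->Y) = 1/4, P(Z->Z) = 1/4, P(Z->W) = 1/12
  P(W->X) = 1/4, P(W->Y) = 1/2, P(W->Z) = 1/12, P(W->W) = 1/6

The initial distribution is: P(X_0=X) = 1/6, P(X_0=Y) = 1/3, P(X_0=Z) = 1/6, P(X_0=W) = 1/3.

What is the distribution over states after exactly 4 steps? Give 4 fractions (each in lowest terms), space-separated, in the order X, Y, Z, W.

Answer: 1181/3888 3635/15552 2551/7776 697/5184

Derivation:
Propagating the distribution step by step (d_{t+1} = d_t * P):
d_0 = (X=1/6, Y=1/3, Z=1/6, W=1/3)
  d_1[X] = 1/6*1/4 + 1/3*1/4 + 1/6*5/12 + 1/3*1/4 = 5/18
  d_1[Y] = 1/6*1/12 + 1/3*1/4 + 1/6*1/4 + 1/3*1/2 = 11/36
  d_1[Z] = 1/6*7/12 + 1/3*1/4 + 1/6*1/4 + 1/3*1/12 = 1/4
  d_1[W] = 1/6*1/12 + 1/3*1/4 + 1/6*1/12 + 1/3*1/6 = 1/6
d_1 = (X=5/18, Y=11/36, Z=1/4, W=1/6)
  d_2[X] = 5/18*1/4 + 11/36*1/4 + 1/4*5/12 + 1/6*1/4 = 7/24
  d_2[Y] = 5/18*1/12 + 11/36*1/4 + 1/4*1/4 + 1/6*1/2 = 53/216
  d_2[Z] = 5/18*7/12 + 11/36*1/4 + 1/4*1/4 + 1/6*1/12 = 17/54
  d_2[W] = 5/18*1/12 + 11/36*1/4 + 1/4*1/12 + 1/6*1/6 = 4/27
d_2 = (X=7/24, Y=53/216, Z=17/54, W=4/27)
  d_3[X] = 7/24*1/4 + 53/216*1/4 + 17/54*5/12 + 4/27*1/4 = 49/162
  d_3[Y] = 7/24*1/12 + 53/216*1/4 + 17/54*1/4 + 4/27*1/2 = 103/432
  d_3[Z] = 7/24*7/12 + 53/216*1/4 + 17/54*1/4 + 4/27*1/12 = 209/648
  d_3[W] = 7/24*1/12 + 53/216*1/4 + 17/54*1/12 + 4/27*1/6 = 59/432
d_3 = (X=49/162, Y=103/432, Z=209/648, W=59/432)
  d_4[X] = 49/162*1/4 + 103/432*1/4 + 209/648*5/12 + 59/432*1/4 = 1181/3888
  d_4[Y] = 49/162*1/12 + 103/432*1/4 + 209/648*1/4 + 59/432*1/2 = 3635/15552
  d_4[Z] = 49/162*7/12 + 103/432*1/4 + 209/648*1/4 + 59/432*1/12 = 2551/7776
  d_4[W] = 49/162*1/12 + 103/432*1/4 + 209/648*1/12 + 59/432*1/6 = 697/5184
d_4 = (X=1181/3888, Y=3635/15552, Z=2551/7776, W=697/5184)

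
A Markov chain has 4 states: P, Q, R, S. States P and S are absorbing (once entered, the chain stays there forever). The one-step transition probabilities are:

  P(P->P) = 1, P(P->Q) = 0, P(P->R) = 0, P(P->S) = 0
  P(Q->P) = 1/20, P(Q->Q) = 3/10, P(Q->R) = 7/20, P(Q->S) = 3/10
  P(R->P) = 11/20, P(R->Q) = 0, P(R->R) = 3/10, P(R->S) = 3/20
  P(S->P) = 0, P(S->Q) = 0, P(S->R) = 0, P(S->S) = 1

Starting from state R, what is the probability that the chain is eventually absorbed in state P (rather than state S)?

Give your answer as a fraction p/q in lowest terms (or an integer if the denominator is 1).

Let a_i = P(absorbed in P | start in state i).
Boundary conditions: a_P = 1, a_S = 0.
For each transient state i, a_i = sum_j P(i->j) * a_j:
  a_Q = 1/20*a_P + 3/10*a_Q + 7/20*a_R + 3/10*a_S
  a_R = 11/20*a_P + 0*a_Q + 3/10*a_R + 3/20*a_S

Substituting a_P = 1 and a_S = 0, rearrange to (I - Q) a = r where r[i] = P(i -> P):
  [7/10, -7/20] . (a_Q, a_R) = 1/20
  [0, 7/10] . (a_Q, a_R) = 11/20

Solving yields:
  a_Q = 13/28
  a_R = 11/14

Starting state is R, so the absorption probability is a_R = 11/14.

Answer: 11/14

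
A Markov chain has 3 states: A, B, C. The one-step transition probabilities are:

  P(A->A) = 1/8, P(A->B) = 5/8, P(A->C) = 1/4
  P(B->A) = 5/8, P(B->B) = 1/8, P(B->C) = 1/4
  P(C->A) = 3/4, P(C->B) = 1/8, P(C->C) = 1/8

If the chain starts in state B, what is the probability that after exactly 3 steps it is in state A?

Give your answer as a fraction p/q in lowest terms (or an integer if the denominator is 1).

Computing P^3 by repeated multiplication:
P^1 =
  A: [1/8, 5/8, 1/4]
  B: [5/8, 1/8, 1/4]
  C: [3/4, 1/8, 1/8]
P^2 =
  A: [19/32, 3/16, 7/32]
  B: [11/32, 7/16, 7/32]
  C: [17/64, 1/2, 15/64]
P^3 =
  A: [91/256, 27/64, 57/256]
  B: [123/256, 19/64, 57/256]
  C: [267/512, 33/128, 113/512]

(P^3)[B -> A] = 123/256

Answer: 123/256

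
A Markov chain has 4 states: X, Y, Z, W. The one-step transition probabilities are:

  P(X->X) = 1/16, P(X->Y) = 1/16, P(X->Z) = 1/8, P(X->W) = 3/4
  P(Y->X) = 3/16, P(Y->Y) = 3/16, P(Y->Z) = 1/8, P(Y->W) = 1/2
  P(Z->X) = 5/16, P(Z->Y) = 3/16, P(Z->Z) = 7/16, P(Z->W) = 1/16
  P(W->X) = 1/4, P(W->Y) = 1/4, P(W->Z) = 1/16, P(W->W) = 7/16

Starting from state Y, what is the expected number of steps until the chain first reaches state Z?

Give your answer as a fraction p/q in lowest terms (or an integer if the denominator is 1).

Answer: 151/14

Derivation:
Let h_i = expected steps to first reach Z from state i.
Boundary: h_Z = 0.
First-step equations for the other states:
  h_X = 1 + 1/16*h_X + 1/16*h_Y + 1/8*h_Z + 3/4*h_W
  h_Y = 1 + 3/16*h_X + 3/16*h_Y + 1/8*h_Z + 1/2*h_W
  h_W = 1 + 1/4*h_X + 1/4*h_Y + 1/16*h_Z + 7/16*h_W

Substituting h_Z = 0 and rearranging gives the linear system (I - Q) h = 1:
  [15/16, -1/16, -3/4] . (h_X, h_Y, h_W) = 1
  [-3/16, 13/16, -1/2] . (h_X, h_Y, h_W) = 1
  [-1/4, -1/4, 9/16] . (h_X, h_Y, h_W) = 1

Solving yields:
  h_X = 153/14
  h_Y = 151/14
  h_W = 80/7

Starting state is Y, so the expected hitting time is h_Y = 151/14.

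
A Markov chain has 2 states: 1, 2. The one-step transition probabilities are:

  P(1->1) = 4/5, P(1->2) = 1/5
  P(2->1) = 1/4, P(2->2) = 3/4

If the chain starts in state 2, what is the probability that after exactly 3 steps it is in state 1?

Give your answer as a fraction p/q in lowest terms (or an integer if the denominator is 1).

Answer: 741/1600

Derivation:
Computing P^3 by repeated multiplication:
P^1 =
  1: [4/5, 1/5]
  2: [1/4, 3/4]
P^2 =
  1: [69/100, 31/100]
  2: [31/80, 49/80]
P^3 =
  1: [1259/2000, 741/2000]
  2: [741/1600, 859/1600]

(P^3)[2 -> 1] = 741/1600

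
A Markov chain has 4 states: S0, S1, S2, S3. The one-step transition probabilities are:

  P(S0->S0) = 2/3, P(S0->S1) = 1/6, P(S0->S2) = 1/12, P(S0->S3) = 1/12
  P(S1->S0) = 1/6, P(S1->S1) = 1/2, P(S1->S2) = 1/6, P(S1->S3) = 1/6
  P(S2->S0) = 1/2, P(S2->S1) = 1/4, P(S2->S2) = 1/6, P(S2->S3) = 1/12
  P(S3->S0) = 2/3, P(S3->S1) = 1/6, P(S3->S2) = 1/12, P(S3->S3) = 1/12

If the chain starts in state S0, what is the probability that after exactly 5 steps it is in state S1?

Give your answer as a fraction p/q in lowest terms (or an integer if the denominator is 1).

Answer: 21793/82944

Derivation:
Computing P^5 by repeated multiplication:
P^1 =
  S0: [2/3, 1/6, 1/12, 1/12]
  S1: [1/6, 1/2, 1/6, 1/6]
  S2: [1/2, 1/4, 1/6, 1/12]
  S3: [2/3, 1/6, 1/12, 1/12]
P^2 =
  S0: [41/72, 11/48, 5/48, 7/72]
  S1: [7/18, 25/72, 5/36, 1/8]
  S2: [37/72, 19/72, 17/144, 5/48]
  S3: [41/72, 11/48, 5/48, 7/72]
P^3 =
  S0: [77/144, 145/576, 1/9, 59/576]
  S1: [203/432, 127/432, 107/864, 97/864]
  S2: [445/864, 457/1728, 199/1728, 91/864]
  S3: [77/144, 145/576, 1/9, 59/576]
P^4 =
  S0: [1805/3456, 449/1728, 785/6912, 721/6912]
  S1: [2587/5184, 2851/10368, 1225/10368, 559/5184]
  S2: [2671/5184, 5483/20736, 149/1296, 2185/20736]
  S3: [1805/3456, 449/1728, 785/6912, 721/6912]
P^5 =
  S0: [21475/41472, 21793/82944, 9493/82944, 2177/20736]
  S1: [15847/31104, 33365/124416, 3611/31104, 13219/124416]
  S2: [64111/124416, 16447/62208, 28603/248832, 26219/248832]
  S3: [21475/41472, 21793/82944, 9493/82944, 2177/20736]

(P^5)[S0 -> S1] = 21793/82944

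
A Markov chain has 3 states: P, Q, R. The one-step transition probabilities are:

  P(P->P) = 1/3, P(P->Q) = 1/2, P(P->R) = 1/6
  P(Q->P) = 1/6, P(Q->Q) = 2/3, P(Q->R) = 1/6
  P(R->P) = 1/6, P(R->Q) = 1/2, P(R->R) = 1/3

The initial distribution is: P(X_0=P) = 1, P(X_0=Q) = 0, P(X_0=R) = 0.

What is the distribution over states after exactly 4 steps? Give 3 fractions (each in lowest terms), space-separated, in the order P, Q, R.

Answer: 65/324 259/432 259/1296

Derivation:
Propagating the distribution step by step (d_{t+1} = d_t * P):
d_0 = (P=1, Q=0, R=0)
  d_1[P] = 1*1/3 + 0*1/6 + 0*1/6 = 1/3
  d_1[Q] = 1*1/2 + 0*2/3 + 0*1/2 = 1/2
  d_1[R] = 1*1/6 + 0*1/6 + 0*1/3 = 1/6
d_1 = (P=1/3, Q=1/2, R=1/6)
  d_2[P] = 1/3*1/3 + 1/2*1/6 + 1/6*1/6 = 2/9
  d_2[Q] = 1/3*1/2 + 1/2*2/3 + 1/6*1/2 = 7/12
  d_2[R] = 1/3*1/6 + 1/2*1/6 + 1/6*1/3 = 7/36
d_2 = (P=2/9, Q=7/12, R=7/36)
  d_3[P] = 2/9*1/3 + 7/12*1/6 + 7/36*1/6 = 11/54
  d_3[Q] = 2/9*1/2 + 7/12*2/3 + 7/36*1/2 = 43/72
  d_3[R] = 2/9*1/6 + 7/12*1/6 + 7/36*1/3 = 43/216
d_3 = (P=11/54, Q=43/72, R=43/216)
  d_4[P] = 11/54*1/3 + 43/72*1/6 + 43/216*1/6 = 65/324
  d_4[Q] = 11/54*1/2 + 43/72*2/3 + 43/216*1/2 = 259/432
  d_4[R] = 11/54*1/6 + 43/72*1/6 + 43/216*1/3 = 259/1296
d_4 = (P=65/324, Q=259/432, R=259/1296)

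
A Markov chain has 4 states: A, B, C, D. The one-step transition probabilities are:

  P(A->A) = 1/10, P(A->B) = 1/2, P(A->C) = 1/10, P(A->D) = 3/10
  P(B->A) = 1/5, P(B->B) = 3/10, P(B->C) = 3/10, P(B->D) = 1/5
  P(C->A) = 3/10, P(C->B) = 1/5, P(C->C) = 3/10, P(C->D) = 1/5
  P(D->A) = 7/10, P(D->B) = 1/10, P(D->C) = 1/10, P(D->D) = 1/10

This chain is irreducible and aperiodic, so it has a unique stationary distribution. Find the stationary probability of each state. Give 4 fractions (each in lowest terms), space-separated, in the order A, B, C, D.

Answer: 349/1184 11/37 59/296 247/1184

Derivation:
The stationary distribution satisfies pi = pi * P, i.e.:
  pi_A = 1/10*pi_A + 1/5*pi_B + 3/10*pi_C + 7/10*pi_D
  pi_B = 1/2*pi_A + 3/10*pi_B + 1/5*pi_C + 1/10*pi_D
  pi_C = 1/10*pi_A + 3/10*pi_B + 3/10*pi_C + 1/10*pi_D
  pi_D = 3/10*pi_A + 1/5*pi_B + 1/5*pi_C + 1/10*pi_D
with normalization: pi_A + pi_B + pi_C + pi_D = 1.

Using the first 3 balance equations plus normalization, the linear system A*pi = b is:
  [-9/10, 1/5, 3/10, 7/10] . pi = 0
  [1/2, -7/10, 1/5, 1/10] . pi = 0
  [1/10, 3/10, -7/10, 1/10] . pi = 0
  [1, 1, 1, 1] . pi = 1

Solving yields:
  pi_A = 349/1184
  pi_B = 11/37
  pi_C = 59/296
  pi_D = 247/1184

Verification (pi * P):
  349/1184*1/10 + 11/37*1/5 + 59/296*3/10 + 247/1184*7/10 = 349/1184 = pi_A  (ok)
  349/1184*1/2 + 11/37*3/10 + 59/296*1/5 + 247/1184*1/10 = 11/37 = pi_B  (ok)
  349/1184*1/10 + 11/37*3/10 + 59/296*3/10 + 247/1184*1/10 = 59/296 = pi_C  (ok)
  349/1184*3/10 + 11/37*1/5 + 59/296*1/5 + 247/1184*1/10 = 247/1184 = pi_D  (ok)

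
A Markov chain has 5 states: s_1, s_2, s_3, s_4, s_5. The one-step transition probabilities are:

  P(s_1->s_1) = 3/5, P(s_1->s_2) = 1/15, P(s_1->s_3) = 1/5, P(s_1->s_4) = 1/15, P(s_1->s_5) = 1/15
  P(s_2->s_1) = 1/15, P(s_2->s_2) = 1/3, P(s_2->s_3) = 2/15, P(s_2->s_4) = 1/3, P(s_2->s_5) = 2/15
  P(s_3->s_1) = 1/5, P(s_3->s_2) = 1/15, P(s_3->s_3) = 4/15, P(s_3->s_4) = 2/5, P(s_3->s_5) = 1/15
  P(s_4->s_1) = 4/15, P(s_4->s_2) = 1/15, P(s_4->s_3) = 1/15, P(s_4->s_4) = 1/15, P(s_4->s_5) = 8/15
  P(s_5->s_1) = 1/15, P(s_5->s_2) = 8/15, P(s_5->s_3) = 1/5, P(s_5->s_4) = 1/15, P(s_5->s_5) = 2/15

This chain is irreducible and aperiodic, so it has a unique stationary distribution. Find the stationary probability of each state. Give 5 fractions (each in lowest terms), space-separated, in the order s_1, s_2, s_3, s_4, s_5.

Answer: 8035/29841 863/4263 743/4263 254/1421 5230/29841

Derivation:
The stationary distribution satisfies pi = pi * P, i.e.:
  pi_s_1 = 3/5*pi_s_1 + 1/15*pi_s_2 + 1/5*pi_s_3 + 4/15*pi_s_4 + 1/15*pi_s_5
  pi_s_2 = 1/15*pi_s_1 + 1/3*pi_s_2 + 1/15*pi_s_3 + 1/15*pi_s_4 + 8/15*pi_s_5
  pi_s_3 = 1/5*pi_s_1 + 2/15*pi_s_2 + 4/15*pi_s_3 + 1/15*pi_s_4 + 1/5*pi_s_5
  pi_s_4 = 1/15*pi_s_1 + 1/3*pi_s_2 + 2/5*pi_s_3 + 1/15*pi_s_4 + 1/15*pi_s_5
  pi_s_5 = 1/15*pi_s_1 + 2/15*pi_s_2 + 1/15*pi_s_3 + 8/15*pi_s_4 + 2/15*pi_s_5
with normalization: pi_s_1 + pi_s_2 + pi_s_3 + pi_s_4 + pi_s_5 = 1.

Using the first 4 balance equations plus normalization, the linear system A*pi = b is:
  [-2/5, 1/15, 1/5, 4/15, 1/15] . pi = 0
  [1/15, -2/3, 1/15, 1/15, 8/15] . pi = 0
  [1/5, 2/15, -11/15, 1/15, 1/5] . pi = 0
  [1/15, 1/3, 2/5, -14/15, 1/15] . pi = 0
  [1, 1, 1, 1, 1] . pi = 1

Solving yields:
  pi_s_1 = 8035/29841
  pi_s_2 = 863/4263
  pi_s_3 = 743/4263
  pi_s_4 = 254/1421
  pi_s_5 = 5230/29841

Verification (pi * P):
  8035/29841*3/5 + 863/4263*1/15 + 743/4263*1/5 + 254/1421*4/15 + 5230/29841*1/15 = 8035/29841 = pi_s_1  (ok)
  8035/29841*1/15 + 863/4263*1/3 + 743/4263*1/15 + 254/1421*1/15 + 5230/29841*8/15 = 863/4263 = pi_s_2  (ok)
  8035/29841*1/5 + 863/4263*2/15 + 743/4263*4/15 + 254/1421*1/15 + 5230/29841*1/5 = 743/4263 = pi_s_3  (ok)
  8035/29841*1/15 + 863/4263*1/3 + 743/4263*2/5 + 254/1421*1/15 + 5230/29841*1/15 = 254/1421 = pi_s_4  (ok)
  8035/29841*1/15 + 863/4263*2/15 + 743/4263*1/15 + 254/1421*8/15 + 5230/29841*2/15 = 5230/29841 = pi_s_5  (ok)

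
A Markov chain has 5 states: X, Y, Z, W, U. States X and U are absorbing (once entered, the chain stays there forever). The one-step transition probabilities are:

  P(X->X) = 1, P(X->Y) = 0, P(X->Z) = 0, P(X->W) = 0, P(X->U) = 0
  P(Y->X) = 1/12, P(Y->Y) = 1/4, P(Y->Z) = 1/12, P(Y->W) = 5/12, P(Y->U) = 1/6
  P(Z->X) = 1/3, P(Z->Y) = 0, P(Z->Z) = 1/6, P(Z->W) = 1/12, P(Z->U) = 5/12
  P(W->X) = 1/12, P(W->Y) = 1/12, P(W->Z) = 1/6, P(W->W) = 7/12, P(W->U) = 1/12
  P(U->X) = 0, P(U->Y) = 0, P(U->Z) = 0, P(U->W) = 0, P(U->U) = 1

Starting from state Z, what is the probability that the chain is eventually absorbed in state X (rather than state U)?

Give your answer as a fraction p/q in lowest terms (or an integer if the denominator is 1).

Answer: 170/381

Derivation:
Let a_i = P(absorbed in X | start in state i).
Boundary conditions: a_X = 1, a_U = 0.
For each transient state i, a_i = sum_j P(i->j) * a_j:
  a_Y = 1/12*a_X + 1/4*a_Y + 1/12*a_Z + 5/12*a_W + 1/6*a_U
  a_Z = 1/3*a_X + 0*a_Y + 1/6*a_Z + 1/12*a_W + 5/12*a_U
  a_W = 1/12*a_X + 1/12*a_Y + 1/6*a_Z + 7/12*a_W + 1/12*a_U

Substituting a_X = 1 and a_U = 0, rearrange to (I - Q) a = r where r[i] = P(i -> X):
  [3/4, -1/12, -5/12] . (a_Y, a_Z, a_W) = 1/12
  [0, 5/6, -1/12] . (a_Y, a_Z, a_W) = 1/3
  [-1/12, -1/6, 5/12] . (a_Y, a_Z, a_W) = 1/12

Solving yields:
  a_Y = 53/127
  a_Z = 170/381
  a_W = 176/381

Starting state is Z, so the absorption probability is a_Z = 170/381.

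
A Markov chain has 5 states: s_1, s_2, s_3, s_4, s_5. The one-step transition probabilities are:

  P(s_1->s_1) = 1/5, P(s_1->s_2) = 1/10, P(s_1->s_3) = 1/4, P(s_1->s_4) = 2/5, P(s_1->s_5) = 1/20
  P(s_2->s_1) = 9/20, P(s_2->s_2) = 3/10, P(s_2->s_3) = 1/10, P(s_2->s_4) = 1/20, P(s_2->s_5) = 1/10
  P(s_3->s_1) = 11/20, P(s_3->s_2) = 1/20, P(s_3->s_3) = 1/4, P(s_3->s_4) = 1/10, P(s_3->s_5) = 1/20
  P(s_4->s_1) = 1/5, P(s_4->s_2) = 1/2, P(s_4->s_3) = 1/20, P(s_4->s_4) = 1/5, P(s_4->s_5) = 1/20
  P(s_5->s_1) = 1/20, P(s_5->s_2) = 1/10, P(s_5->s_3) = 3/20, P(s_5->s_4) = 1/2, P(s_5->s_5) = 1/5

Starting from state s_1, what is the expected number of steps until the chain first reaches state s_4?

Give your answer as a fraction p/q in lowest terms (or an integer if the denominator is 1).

Answer: 107740/32289

Derivation:
Let h_i = expected steps to first reach s_4 from state i.
Boundary: h_s_4 = 0.
First-step equations for the other states:
  h_s_1 = 1 + 1/5*h_s_1 + 1/10*h_s_2 + 1/4*h_s_3 + 2/5*h_s_4 + 1/20*h_s_5
  h_s_2 = 1 + 9/20*h_s_1 + 3/10*h_s_2 + 1/10*h_s_3 + 1/20*h_s_4 + 1/10*h_s_5
  h_s_3 = 1 + 11/20*h_s_1 + 1/20*h_s_2 + 1/4*h_s_3 + 1/10*h_s_4 + 1/20*h_s_5
  h_s_5 = 1 + 1/20*h_s_1 + 1/10*h_s_2 + 3/20*h_s_3 + 1/2*h_s_4 + 1/5*h_s_5

Substituting h_s_4 = 0 and rearranging gives the linear system (I - Q) h = 1:
  [4/5, -1/10, -1/4, -1/20] . (h_s_1, h_s_2, h_s_3, h_s_5) = 1
  [-9/20, 7/10, -1/10, -1/10] . (h_s_1, h_s_2, h_s_3, h_s_5) = 1
  [-11/20, -1/20, 3/4, -1/20] . (h_s_1, h_s_2, h_s_3, h_s_5) = 1
  [-1/20, -1/10, -3/20, 4/5] . (h_s_1, h_s_2, h_s_3, h_s_5) = 1

Solving yields:
  h_s_1 = 107740/32289
  h_s_2 = 148180/32289
  h_s_3 = 138040/32289
  h_s_5 = 30500/10763

Starting state is s_1, so the expected hitting time is h_s_1 = 107740/32289.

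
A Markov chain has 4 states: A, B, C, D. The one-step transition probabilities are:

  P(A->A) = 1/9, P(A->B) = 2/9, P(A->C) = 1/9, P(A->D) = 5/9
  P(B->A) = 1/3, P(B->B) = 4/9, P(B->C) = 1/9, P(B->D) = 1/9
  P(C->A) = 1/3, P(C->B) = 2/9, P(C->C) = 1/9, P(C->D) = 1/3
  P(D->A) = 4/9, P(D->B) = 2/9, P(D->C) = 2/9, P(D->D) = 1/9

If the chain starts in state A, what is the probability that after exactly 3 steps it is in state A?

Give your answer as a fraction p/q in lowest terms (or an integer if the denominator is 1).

Answer: 22/81

Derivation:
Computing P^3 by repeated multiplication:
P^1 =
  A: [1/9, 2/9, 1/9, 5/9]
  B: [1/3, 4/9, 1/9, 1/9]
  C: [1/3, 2/9, 1/9, 1/3]
  D: [4/9, 2/9, 2/9, 1/9]
P^2 =
  A: [10/27, 22/81, 14/81, 5/27]
  B: [22/81, 26/81, 10/81, 23/81]
  C: [8/27, 22/81, 4/27, 23/81]
  D: [20/81, 22/81, 10/81, 29/81]
P^3 =
  A: [22/81, 206/729, 32/243, 229/729]
  B: [74/243, 214/729, 104/729, 7/27]
  C: [218/729, 206/729, 104/729, 67/243]
  D: [232/729, 206/729, 110/729, 181/729]

(P^3)[A -> A] = 22/81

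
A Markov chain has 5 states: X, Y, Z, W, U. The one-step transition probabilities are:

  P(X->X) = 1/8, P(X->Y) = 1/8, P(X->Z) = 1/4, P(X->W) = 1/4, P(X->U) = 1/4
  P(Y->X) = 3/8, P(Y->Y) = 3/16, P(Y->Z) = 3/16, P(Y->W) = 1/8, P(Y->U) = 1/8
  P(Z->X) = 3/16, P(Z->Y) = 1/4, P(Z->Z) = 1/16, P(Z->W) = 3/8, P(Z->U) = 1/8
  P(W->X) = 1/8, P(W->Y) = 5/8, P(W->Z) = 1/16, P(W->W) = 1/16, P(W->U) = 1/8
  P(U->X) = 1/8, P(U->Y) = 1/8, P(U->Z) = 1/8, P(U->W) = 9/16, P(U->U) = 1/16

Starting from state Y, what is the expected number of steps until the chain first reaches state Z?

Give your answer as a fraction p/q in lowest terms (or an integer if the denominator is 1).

Answer: 16288/2725

Derivation:
Let h_i = expected steps to first reach Z from state i.
Boundary: h_Z = 0.
First-step equations for the other states:
  h_X = 1 + 1/8*h_X + 1/8*h_Y + 1/4*h_Z + 1/4*h_W + 1/4*h_U
  h_Y = 1 + 3/8*h_X + 3/16*h_Y + 3/16*h_Z + 1/8*h_W + 1/8*h_U
  h_W = 1 + 1/8*h_X + 5/8*h_Y + 1/16*h_Z + 1/16*h_W + 1/8*h_U
  h_U = 1 + 1/8*h_X + 1/8*h_Y + 1/8*h_Z + 9/16*h_W + 1/16*h_U

Substituting h_Z = 0 and rearranging gives the linear system (I - Q) h = 1:
  [7/8, -1/8, -1/4, -1/4] . (h_X, h_Y, h_W, h_U) = 1
  [-3/8, 13/16, -1/8, -1/8] . (h_X, h_Y, h_W, h_U) = 1
  [-1/8, -5/8, 15/16, -1/8] . (h_X, h_Y, h_W, h_U) = 1
  [-1/8, -1/8, -9/16, 15/16] . (h_X, h_Y, h_W, h_U) = 1

Solving yields:
  h_X = 15864/2725
  h_Y = 16288/2725
  h_W = 18304/2725
  h_U = 18176/2725

Starting state is Y, so the expected hitting time is h_Y = 16288/2725.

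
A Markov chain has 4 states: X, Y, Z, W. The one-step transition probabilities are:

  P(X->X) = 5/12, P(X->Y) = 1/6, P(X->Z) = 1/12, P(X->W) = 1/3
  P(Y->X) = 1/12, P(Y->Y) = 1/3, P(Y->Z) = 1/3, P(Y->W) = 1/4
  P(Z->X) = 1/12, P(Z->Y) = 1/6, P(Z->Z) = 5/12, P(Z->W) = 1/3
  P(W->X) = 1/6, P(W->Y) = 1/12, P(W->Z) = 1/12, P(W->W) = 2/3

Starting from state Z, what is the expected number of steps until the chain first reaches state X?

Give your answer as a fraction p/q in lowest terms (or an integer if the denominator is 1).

Answer: 316/39

Derivation:
Let h_i = expected steps to first reach X from state i.
Boundary: h_X = 0.
First-step equations for the other states:
  h_Y = 1 + 1/12*h_X + 1/3*h_Y + 1/3*h_Z + 1/4*h_W
  h_Z = 1 + 1/12*h_X + 1/6*h_Y + 5/12*h_Z + 1/3*h_W
  h_W = 1 + 1/6*h_X + 1/12*h_Y + 1/12*h_Z + 2/3*h_W

Substituting h_X = 0 and rearranging gives the linear system (I - Q) h = 1:
  [2/3, -1/3, -1/4] . (h_Y, h_Z, h_W) = 1
  [-1/6, 7/12, -1/3] . (h_Y, h_Z, h_W) = 1
  [-1/12, -1/12, 1/3] . (h_Y, h_Z, h_W) = 1

Solving yields:
  h_Y = 320/39
  h_Z = 316/39
  h_W = 92/13

Starting state is Z, so the expected hitting time is h_Z = 316/39.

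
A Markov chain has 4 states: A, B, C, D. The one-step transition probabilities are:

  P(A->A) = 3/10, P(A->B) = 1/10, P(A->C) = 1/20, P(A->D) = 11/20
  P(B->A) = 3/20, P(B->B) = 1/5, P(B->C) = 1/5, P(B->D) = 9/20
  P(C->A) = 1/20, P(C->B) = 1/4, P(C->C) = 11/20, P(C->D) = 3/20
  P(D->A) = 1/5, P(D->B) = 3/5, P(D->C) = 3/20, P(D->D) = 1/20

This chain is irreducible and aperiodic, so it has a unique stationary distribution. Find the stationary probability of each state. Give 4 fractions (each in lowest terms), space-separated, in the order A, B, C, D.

Answer: 961/5870 904/2935 729/2935 1643/5870

Derivation:
The stationary distribution satisfies pi = pi * P, i.e.:
  pi_A = 3/10*pi_A + 3/20*pi_B + 1/20*pi_C + 1/5*pi_D
  pi_B = 1/10*pi_A + 1/5*pi_B + 1/4*pi_C + 3/5*pi_D
  pi_C = 1/20*pi_A + 1/5*pi_B + 11/20*pi_C + 3/20*pi_D
  pi_D = 11/20*pi_A + 9/20*pi_B + 3/20*pi_C + 1/20*pi_D
with normalization: pi_A + pi_B + pi_C + pi_D = 1.

Using the first 3 balance equations plus normalization, the linear system A*pi = b is:
  [-7/10, 3/20, 1/20, 1/5] . pi = 0
  [1/10, -4/5, 1/4, 3/5] . pi = 0
  [1/20, 1/5, -9/20, 3/20] . pi = 0
  [1, 1, 1, 1] . pi = 1

Solving yields:
  pi_A = 961/5870
  pi_B = 904/2935
  pi_C = 729/2935
  pi_D = 1643/5870

Verification (pi * P):
  961/5870*3/10 + 904/2935*3/20 + 729/2935*1/20 + 1643/5870*1/5 = 961/5870 = pi_A  (ok)
  961/5870*1/10 + 904/2935*1/5 + 729/2935*1/4 + 1643/5870*3/5 = 904/2935 = pi_B  (ok)
  961/5870*1/20 + 904/2935*1/5 + 729/2935*11/20 + 1643/5870*3/20 = 729/2935 = pi_C  (ok)
  961/5870*11/20 + 904/2935*9/20 + 729/2935*3/20 + 1643/5870*1/20 = 1643/5870 = pi_D  (ok)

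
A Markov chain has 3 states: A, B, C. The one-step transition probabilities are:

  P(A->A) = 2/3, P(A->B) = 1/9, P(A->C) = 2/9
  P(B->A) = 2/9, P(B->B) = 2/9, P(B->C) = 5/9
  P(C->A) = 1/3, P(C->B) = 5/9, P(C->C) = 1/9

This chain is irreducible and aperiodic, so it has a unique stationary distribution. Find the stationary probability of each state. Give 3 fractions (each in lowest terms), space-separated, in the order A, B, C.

Answer: 31/68 9/34 19/68

Derivation:
The stationary distribution satisfies pi = pi * P, i.e.:
  pi_A = 2/3*pi_A + 2/9*pi_B + 1/3*pi_C
  pi_B = 1/9*pi_A + 2/9*pi_B + 5/9*pi_C
  pi_C = 2/9*pi_A + 5/9*pi_B + 1/9*pi_C
with normalization: pi_A + pi_B + pi_C = 1.

Using the first 2 balance equations plus normalization, the linear system A*pi = b is:
  [-1/3, 2/9, 1/3] . pi = 0
  [1/9, -7/9, 5/9] . pi = 0
  [1, 1, 1] . pi = 1

Solving yields:
  pi_A = 31/68
  pi_B = 9/34
  pi_C = 19/68

Verification (pi * P):
  31/68*2/3 + 9/34*2/9 + 19/68*1/3 = 31/68 = pi_A  (ok)
  31/68*1/9 + 9/34*2/9 + 19/68*5/9 = 9/34 = pi_B  (ok)
  31/68*2/9 + 9/34*5/9 + 19/68*1/9 = 19/68 = pi_C  (ok)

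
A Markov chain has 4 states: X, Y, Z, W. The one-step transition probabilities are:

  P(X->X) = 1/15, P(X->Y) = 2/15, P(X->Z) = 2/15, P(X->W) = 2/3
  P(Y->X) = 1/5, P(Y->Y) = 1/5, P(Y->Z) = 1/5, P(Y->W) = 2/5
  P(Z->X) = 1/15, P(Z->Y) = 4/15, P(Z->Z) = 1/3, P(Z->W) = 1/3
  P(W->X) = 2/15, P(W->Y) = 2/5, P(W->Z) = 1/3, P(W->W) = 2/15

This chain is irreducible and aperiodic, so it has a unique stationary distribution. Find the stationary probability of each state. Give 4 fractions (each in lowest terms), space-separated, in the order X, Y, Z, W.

Answer: 267/2132 587/2132 579/2132 699/2132

Derivation:
The stationary distribution satisfies pi = pi * P, i.e.:
  pi_X = 1/15*pi_X + 1/5*pi_Y + 1/15*pi_Z + 2/15*pi_W
  pi_Y = 2/15*pi_X + 1/5*pi_Y + 4/15*pi_Z + 2/5*pi_W
  pi_Z = 2/15*pi_X + 1/5*pi_Y + 1/3*pi_Z + 1/3*pi_W
  pi_W = 2/3*pi_X + 2/5*pi_Y + 1/3*pi_Z + 2/15*pi_W
with normalization: pi_X + pi_Y + pi_Z + pi_W = 1.

Using the first 3 balance equations plus normalization, the linear system A*pi = b is:
  [-14/15, 1/5, 1/15, 2/15] . pi = 0
  [2/15, -4/5, 4/15, 2/5] . pi = 0
  [2/15, 1/5, -2/3, 1/3] . pi = 0
  [1, 1, 1, 1] . pi = 1

Solving yields:
  pi_X = 267/2132
  pi_Y = 587/2132
  pi_Z = 579/2132
  pi_W = 699/2132

Verification (pi * P):
  267/2132*1/15 + 587/2132*1/5 + 579/2132*1/15 + 699/2132*2/15 = 267/2132 = pi_X  (ok)
  267/2132*2/15 + 587/2132*1/5 + 579/2132*4/15 + 699/2132*2/5 = 587/2132 = pi_Y  (ok)
  267/2132*2/15 + 587/2132*1/5 + 579/2132*1/3 + 699/2132*1/3 = 579/2132 = pi_Z  (ok)
  267/2132*2/3 + 587/2132*2/5 + 579/2132*1/3 + 699/2132*2/15 = 699/2132 = pi_W  (ok)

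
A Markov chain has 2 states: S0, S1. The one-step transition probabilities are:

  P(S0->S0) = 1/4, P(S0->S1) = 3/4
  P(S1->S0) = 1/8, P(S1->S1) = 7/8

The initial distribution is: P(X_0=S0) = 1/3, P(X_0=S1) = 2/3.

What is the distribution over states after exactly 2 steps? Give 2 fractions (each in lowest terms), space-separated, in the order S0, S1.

Answer: 7/48 41/48

Derivation:
Propagating the distribution step by step (d_{t+1} = d_t * P):
d_0 = (S0=1/3, S1=2/3)
  d_1[S0] = 1/3*1/4 + 2/3*1/8 = 1/6
  d_1[S1] = 1/3*3/4 + 2/3*7/8 = 5/6
d_1 = (S0=1/6, S1=5/6)
  d_2[S0] = 1/6*1/4 + 5/6*1/8 = 7/48
  d_2[S1] = 1/6*3/4 + 5/6*7/8 = 41/48
d_2 = (S0=7/48, S1=41/48)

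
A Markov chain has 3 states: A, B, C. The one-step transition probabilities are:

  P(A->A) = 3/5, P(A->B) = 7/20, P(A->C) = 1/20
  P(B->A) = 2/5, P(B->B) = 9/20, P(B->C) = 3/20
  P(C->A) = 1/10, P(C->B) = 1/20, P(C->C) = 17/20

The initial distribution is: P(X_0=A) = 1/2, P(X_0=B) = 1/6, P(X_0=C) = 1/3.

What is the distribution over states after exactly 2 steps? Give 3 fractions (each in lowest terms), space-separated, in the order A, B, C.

Propagating the distribution step by step (d_{t+1} = d_t * P):
d_0 = (A=1/2, B=1/6, C=1/3)
  d_1[A] = 1/2*3/5 + 1/6*2/5 + 1/3*1/10 = 2/5
  d_1[B] = 1/2*7/20 + 1/6*9/20 + 1/3*1/20 = 4/15
  d_1[C] = 1/2*1/20 + 1/6*3/20 + 1/3*17/20 = 1/3
d_1 = (A=2/5, B=4/15, C=1/3)
  d_2[A] = 2/5*3/5 + 4/15*2/5 + 1/3*1/10 = 19/50
  d_2[B] = 2/5*7/20 + 4/15*9/20 + 1/3*1/20 = 83/300
  d_2[C] = 2/5*1/20 + 4/15*3/20 + 1/3*17/20 = 103/300
d_2 = (A=19/50, B=83/300, C=103/300)

Answer: 19/50 83/300 103/300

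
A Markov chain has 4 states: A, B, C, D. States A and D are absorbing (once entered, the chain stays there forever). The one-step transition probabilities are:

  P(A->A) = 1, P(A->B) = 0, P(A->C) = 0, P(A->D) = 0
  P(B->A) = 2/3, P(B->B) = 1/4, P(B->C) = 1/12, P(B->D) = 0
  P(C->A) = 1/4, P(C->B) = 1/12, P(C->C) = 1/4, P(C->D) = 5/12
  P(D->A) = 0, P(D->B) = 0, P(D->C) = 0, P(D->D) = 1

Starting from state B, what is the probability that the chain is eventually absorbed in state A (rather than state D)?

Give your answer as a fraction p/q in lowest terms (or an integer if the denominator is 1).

Let a_i = P(absorbed in A | start in state i).
Boundary conditions: a_A = 1, a_D = 0.
For each transient state i, a_i = sum_j P(i->j) * a_j:
  a_B = 2/3*a_A + 1/4*a_B + 1/12*a_C + 0*a_D
  a_C = 1/4*a_A + 1/12*a_B + 1/4*a_C + 5/12*a_D

Substituting a_A = 1 and a_D = 0, rearrange to (I - Q) a = r where r[i] = P(i -> A):
  [3/4, -1/12] . (a_B, a_C) = 2/3
  [-1/12, 3/4] . (a_B, a_C) = 1/4

Solving yields:
  a_B = 15/16
  a_C = 7/16

Starting state is B, so the absorption probability is a_B = 15/16.

Answer: 15/16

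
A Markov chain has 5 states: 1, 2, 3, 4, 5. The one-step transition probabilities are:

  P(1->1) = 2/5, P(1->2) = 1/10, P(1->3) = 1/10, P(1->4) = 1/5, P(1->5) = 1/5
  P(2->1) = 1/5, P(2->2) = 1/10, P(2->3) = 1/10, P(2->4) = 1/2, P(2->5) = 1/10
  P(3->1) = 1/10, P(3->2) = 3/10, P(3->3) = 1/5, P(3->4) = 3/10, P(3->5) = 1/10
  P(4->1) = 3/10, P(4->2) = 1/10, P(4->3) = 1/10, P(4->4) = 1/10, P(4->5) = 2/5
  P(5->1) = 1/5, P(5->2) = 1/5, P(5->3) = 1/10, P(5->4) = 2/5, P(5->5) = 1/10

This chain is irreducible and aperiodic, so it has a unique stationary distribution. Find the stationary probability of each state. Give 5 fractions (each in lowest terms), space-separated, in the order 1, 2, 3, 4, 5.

Answer: 2852/10575 168/1175 1/9 947/3525 439/2115

Derivation:
The stationary distribution satisfies pi = pi * P, i.e.:
  pi_1 = 2/5*pi_1 + 1/5*pi_2 + 1/10*pi_3 + 3/10*pi_4 + 1/5*pi_5
  pi_2 = 1/10*pi_1 + 1/10*pi_2 + 3/10*pi_3 + 1/10*pi_4 + 1/5*pi_5
  pi_3 = 1/10*pi_1 + 1/10*pi_2 + 1/5*pi_3 + 1/10*pi_4 + 1/10*pi_5
  pi_4 = 1/5*pi_1 + 1/2*pi_2 + 3/10*pi_3 + 1/10*pi_4 + 2/5*pi_5
  pi_5 = 1/5*pi_1 + 1/10*pi_2 + 1/10*pi_3 + 2/5*pi_4 + 1/10*pi_5
with normalization: pi_1 + pi_2 + pi_3 + pi_4 + pi_5 = 1.

Using the first 4 balance equations plus normalization, the linear system A*pi = b is:
  [-3/5, 1/5, 1/10, 3/10, 1/5] . pi = 0
  [1/10, -9/10, 3/10, 1/10, 1/5] . pi = 0
  [1/10, 1/10, -4/5, 1/10, 1/10] . pi = 0
  [1/5, 1/2, 3/10, -9/10, 2/5] . pi = 0
  [1, 1, 1, 1, 1] . pi = 1

Solving yields:
  pi_1 = 2852/10575
  pi_2 = 168/1175
  pi_3 = 1/9
  pi_4 = 947/3525
  pi_5 = 439/2115

Verification (pi * P):
  2852/10575*2/5 + 168/1175*1/5 + 1/9*1/10 + 947/3525*3/10 + 439/2115*1/5 = 2852/10575 = pi_1  (ok)
  2852/10575*1/10 + 168/1175*1/10 + 1/9*3/10 + 947/3525*1/10 + 439/2115*1/5 = 168/1175 = pi_2  (ok)
  2852/10575*1/10 + 168/1175*1/10 + 1/9*1/5 + 947/3525*1/10 + 439/2115*1/10 = 1/9 = pi_3  (ok)
  2852/10575*1/5 + 168/1175*1/2 + 1/9*3/10 + 947/3525*1/10 + 439/2115*2/5 = 947/3525 = pi_4  (ok)
  2852/10575*1/5 + 168/1175*1/10 + 1/9*1/10 + 947/3525*2/5 + 439/2115*1/10 = 439/2115 = pi_5  (ok)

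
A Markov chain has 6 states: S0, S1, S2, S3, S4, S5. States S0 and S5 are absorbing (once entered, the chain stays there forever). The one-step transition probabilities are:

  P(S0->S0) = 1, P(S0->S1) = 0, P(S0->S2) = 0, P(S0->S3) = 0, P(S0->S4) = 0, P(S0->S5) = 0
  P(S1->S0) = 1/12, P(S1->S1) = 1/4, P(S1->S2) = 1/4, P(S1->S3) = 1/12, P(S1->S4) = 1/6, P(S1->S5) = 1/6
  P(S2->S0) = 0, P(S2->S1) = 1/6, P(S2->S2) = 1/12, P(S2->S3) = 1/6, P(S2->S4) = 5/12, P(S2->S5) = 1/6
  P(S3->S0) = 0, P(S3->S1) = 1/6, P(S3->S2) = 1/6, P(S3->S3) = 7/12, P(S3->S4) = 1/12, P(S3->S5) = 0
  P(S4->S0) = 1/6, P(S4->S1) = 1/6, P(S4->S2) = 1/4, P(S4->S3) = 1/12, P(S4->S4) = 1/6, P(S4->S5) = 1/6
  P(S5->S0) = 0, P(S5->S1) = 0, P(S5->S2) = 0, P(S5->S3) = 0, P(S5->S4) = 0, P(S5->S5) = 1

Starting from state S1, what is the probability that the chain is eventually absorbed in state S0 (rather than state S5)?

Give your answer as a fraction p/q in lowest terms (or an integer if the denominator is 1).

Let a_i = P(absorbed in S0 | start in state i).
Boundary conditions: a_S0 = 1, a_S5 = 0.
For each transient state i, a_i = sum_j P(i->j) * a_j:
  a_S1 = 1/12*a_S0 + 1/4*a_S1 + 1/4*a_S2 + 1/12*a_S3 + 1/6*a_S4 + 1/6*a_S5
  a_S2 = 0*a_S0 + 1/6*a_S1 + 1/12*a_S2 + 1/6*a_S3 + 5/12*a_S4 + 1/6*a_S5
  a_S3 = 0*a_S0 + 1/6*a_S1 + 1/6*a_S2 + 7/12*a_S3 + 1/12*a_S4 + 0*a_S5
  a_S4 = 1/6*a_S0 + 1/6*a_S1 + 1/4*a_S2 + 1/12*a_S3 + 1/6*a_S4 + 1/6*a_S5

Substituting a_S0 = 1 and a_S5 = 0, rearrange to (I - Q) a = r where r[i] = P(i -> S0):
  [3/4, -1/4, -1/12, -1/6] . (a_S1, a_S2, a_S3, a_S4) = 1/12
  [-1/6, 11/12, -1/6, -5/12] . (a_S1, a_S2, a_S3, a_S4) = 0
  [-1/6, -1/6, 5/12, -1/12] . (a_S1, a_S2, a_S3, a_S4) = 0
  [-1/6, -1/4, -1/12, 5/6] . (a_S1, a_S2, a_S3, a_S4) = 1/6

Solving yields:
  a_S1 = 1/3
  a_S2 = 91/306
  a_S3 = 101/306
  a_S4 = 7/18

Starting state is S1, so the absorption probability is a_S1 = 1/3.

Answer: 1/3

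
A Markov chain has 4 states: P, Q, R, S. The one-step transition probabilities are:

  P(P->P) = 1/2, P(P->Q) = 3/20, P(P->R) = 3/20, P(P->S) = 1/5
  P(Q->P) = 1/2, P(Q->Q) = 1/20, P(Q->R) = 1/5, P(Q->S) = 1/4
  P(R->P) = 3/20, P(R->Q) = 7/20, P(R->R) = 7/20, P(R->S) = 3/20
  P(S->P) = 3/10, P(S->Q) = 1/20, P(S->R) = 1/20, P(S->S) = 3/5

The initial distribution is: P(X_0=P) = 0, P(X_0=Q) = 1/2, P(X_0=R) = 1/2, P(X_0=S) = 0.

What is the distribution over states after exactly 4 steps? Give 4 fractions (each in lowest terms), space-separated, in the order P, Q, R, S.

Answer: 60613/160000 11083/80000 25643/160000 25789/80000

Derivation:
Propagating the distribution step by step (d_{t+1} = d_t * P):
d_0 = (P=0, Q=1/2, R=1/2, S=0)
  d_1[P] = 0*1/2 + 1/2*1/2 + 1/2*3/20 + 0*3/10 = 13/40
  d_1[Q] = 0*3/20 + 1/2*1/20 + 1/2*7/20 + 0*1/20 = 1/5
  d_1[R] = 0*3/20 + 1/2*1/5 + 1/2*7/20 + 0*1/20 = 11/40
  d_1[S] = 0*1/5 + 1/2*1/4 + 1/2*3/20 + 0*3/5 = 1/5
d_1 = (P=13/40, Q=1/5, R=11/40, S=1/5)
  d_2[P] = 13/40*1/2 + 1/5*1/2 + 11/40*3/20 + 1/5*3/10 = 291/800
  d_2[Q] = 13/40*3/20 + 1/5*1/20 + 11/40*7/20 + 1/5*1/20 = 33/200
  d_2[R] = 13/40*3/20 + 1/5*1/5 + 11/40*7/20 + 1/5*1/20 = 39/200
  d_2[S] = 13/40*1/5 + 1/5*1/4 + 11/40*3/20 + 1/5*3/5 = 221/800
d_2 = (P=291/800, Q=33/200, R=39/200, S=221/800)
  d_3[P] = 291/800*1/2 + 33/200*1/2 + 39/200*3/20 + 221/800*3/10 = 753/2000
  d_3[Q] = 291/800*3/20 + 33/200*1/20 + 39/200*7/20 + 221/800*1/20 = 1159/8000
  d_3[R] = 291/800*3/20 + 33/200*1/5 + 39/200*7/20 + 221/800*1/20 = 1357/8000
  d_3[S] = 291/800*1/5 + 33/200*1/4 + 39/200*3/20 + 221/800*3/5 = 309/1000
d_3 = (P=753/2000, Q=1159/8000, R=1357/8000, S=309/1000)
  d_4[P] = 753/2000*1/2 + 1159/8000*1/2 + 1357/8000*3/20 + 309/1000*3/10 = 60613/160000
  d_4[Q] = 753/2000*3/20 + 1159/8000*1/20 + 1357/8000*7/20 + 309/1000*1/20 = 11083/80000
  d_4[R] = 753/2000*3/20 + 1159/8000*1/5 + 1357/8000*7/20 + 309/1000*1/20 = 25643/160000
  d_4[S] = 753/2000*1/5 + 1159/8000*1/4 + 1357/8000*3/20 + 309/1000*3/5 = 25789/80000
d_4 = (P=60613/160000, Q=11083/80000, R=25643/160000, S=25789/80000)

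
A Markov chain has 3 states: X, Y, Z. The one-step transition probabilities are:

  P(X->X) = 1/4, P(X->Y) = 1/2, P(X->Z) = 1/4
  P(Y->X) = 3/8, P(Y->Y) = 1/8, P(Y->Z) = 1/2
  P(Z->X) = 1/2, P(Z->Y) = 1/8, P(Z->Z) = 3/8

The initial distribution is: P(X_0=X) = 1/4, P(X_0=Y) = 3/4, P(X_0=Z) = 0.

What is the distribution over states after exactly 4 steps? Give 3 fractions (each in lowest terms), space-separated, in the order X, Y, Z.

Propagating the distribution step by step (d_{t+1} = d_t * P):
d_0 = (X=1/4, Y=3/4, Z=0)
  d_1[X] = 1/4*1/4 + 3/4*3/8 + 0*1/2 = 11/32
  d_1[Y] = 1/4*1/2 + 3/4*1/8 + 0*1/8 = 7/32
  d_1[Z] = 1/4*1/4 + 3/4*1/2 + 0*3/8 = 7/16
d_1 = (X=11/32, Y=7/32, Z=7/16)
  d_2[X] = 11/32*1/4 + 7/32*3/8 + 7/16*1/2 = 99/256
  d_2[Y] = 11/32*1/2 + 7/32*1/8 + 7/16*1/8 = 65/256
  d_2[Z] = 11/32*1/4 + 7/32*1/2 + 7/16*3/8 = 23/64
d_2 = (X=99/256, Y=65/256, Z=23/64)
  d_3[X] = 99/256*1/4 + 65/256*3/8 + 23/64*1/2 = 761/2048
  d_3[Y] = 99/256*1/2 + 65/256*1/8 + 23/64*1/8 = 553/2048
  d_3[Z] = 99/256*1/4 + 65/256*1/2 + 23/64*3/8 = 367/1024
d_3 = (X=761/2048, Y=553/2048, Z=367/1024)
  d_4[X] = 761/2048*1/4 + 553/2048*3/8 + 367/1024*1/2 = 6117/16384
  d_4[Y] = 761/2048*1/2 + 553/2048*1/8 + 367/1024*1/8 = 4331/16384
  d_4[Z] = 761/2048*1/4 + 553/2048*1/2 + 367/1024*3/8 = 371/1024
d_4 = (X=6117/16384, Y=4331/16384, Z=371/1024)

Answer: 6117/16384 4331/16384 371/1024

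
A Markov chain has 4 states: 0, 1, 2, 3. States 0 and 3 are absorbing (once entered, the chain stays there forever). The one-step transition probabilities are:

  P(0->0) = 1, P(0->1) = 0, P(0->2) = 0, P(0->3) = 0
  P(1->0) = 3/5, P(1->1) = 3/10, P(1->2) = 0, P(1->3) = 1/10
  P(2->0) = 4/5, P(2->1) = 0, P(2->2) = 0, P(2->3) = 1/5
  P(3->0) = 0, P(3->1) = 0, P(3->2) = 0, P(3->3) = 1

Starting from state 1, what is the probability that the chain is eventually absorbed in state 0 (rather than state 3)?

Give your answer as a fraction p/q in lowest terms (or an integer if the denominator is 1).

Answer: 6/7

Derivation:
Let a_i = P(absorbed in 0 | start in state i).
Boundary conditions: a_0 = 1, a_3 = 0.
For each transient state i, a_i = sum_j P(i->j) * a_j:
  a_1 = 3/5*a_0 + 3/10*a_1 + 0*a_2 + 1/10*a_3
  a_2 = 4/5*a_0 + 0*a_1 + 0*a_2 + 1/5*a_3

Substituting a_0 = 1 and a_3 = 0, rearrange to (I - Q) a = r where r[i] = P(i -> 0):
  [7/10, 0] . (a_1, a_2) = 3/5
  [0, 1] . (a_1, a_2) = 4/5

Solving yields:
  a_1 = 6/7
  a_2 = 4/5

Starting state is 1, so the absorption probability is a_1 = 6/7.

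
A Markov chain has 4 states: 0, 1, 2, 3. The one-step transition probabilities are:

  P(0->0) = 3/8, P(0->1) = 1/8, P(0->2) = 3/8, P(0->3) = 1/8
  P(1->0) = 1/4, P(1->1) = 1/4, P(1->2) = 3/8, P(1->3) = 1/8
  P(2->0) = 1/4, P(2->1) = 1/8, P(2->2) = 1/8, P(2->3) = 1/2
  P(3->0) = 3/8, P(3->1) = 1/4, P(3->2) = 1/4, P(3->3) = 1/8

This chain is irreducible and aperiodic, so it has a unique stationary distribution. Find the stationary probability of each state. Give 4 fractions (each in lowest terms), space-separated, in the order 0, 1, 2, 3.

The stationary distribution satisfies pi = pi * P, i.e.:
  pi_0 = 3/8*pi_0 + 1/4*pi_1 + 1/4*pi_2 + 3/8*pi_3
  pi_1 = 1/8*pi_0 + 1/4*pi_1 + 1/8*pi_2 + 1/4*pi_3
  pi_2 = 3/8*pi_0 + 3/8*pi_1 + 1/8*pi_2 + 1/4*pi_3
  pi_3 = 1/8*pi_0 + 1/8*pi_1 + 1/2*pi_2 + 1/8*pi_3
with normalization: pi_0 + pi_1 + pi_2 + pi_3 = 1.

Using the first 3 balance equations plus normalization, the linear system A*pi = b is:
  [-5/8, 1/4, 1/4, 3/8] . pi = 0
  [1/8, -3/4, 1/8, 1/4] . pi = 0
  [3/8, 3/8, -7/8, 1/4] . pi = 0
  [1, 1, 1, 1] . pi = 1

Solving yields:
  pi_0 = 185/581
  pi_1 = 102/581
  pi_2 = 23/83
  pi_3 = 19/83

Verification (pi * P):
  185/581*3/8 + 102/581*1/4 + 23/83*1/4 + 19/83*3/8 = 185/581 = pi_0  (ok)
  185/581*1/8 + 102/581*1/4 + 23/83*1/8 + 19/83*1/4 = 102/581 = pi_1  (ok)
  185/581*3/8 + 102/581*3/8 + 23/83*1/8 + 19/83*1/4 = 23/83 = pi_2  (ok)
  185/581*1/8 + 102/581*1/8 + 23/83*1/2 + 19/83*1/8 = 19/83 = pi_3  (ok)

Answer: 185/581 102/581 23/83 19/83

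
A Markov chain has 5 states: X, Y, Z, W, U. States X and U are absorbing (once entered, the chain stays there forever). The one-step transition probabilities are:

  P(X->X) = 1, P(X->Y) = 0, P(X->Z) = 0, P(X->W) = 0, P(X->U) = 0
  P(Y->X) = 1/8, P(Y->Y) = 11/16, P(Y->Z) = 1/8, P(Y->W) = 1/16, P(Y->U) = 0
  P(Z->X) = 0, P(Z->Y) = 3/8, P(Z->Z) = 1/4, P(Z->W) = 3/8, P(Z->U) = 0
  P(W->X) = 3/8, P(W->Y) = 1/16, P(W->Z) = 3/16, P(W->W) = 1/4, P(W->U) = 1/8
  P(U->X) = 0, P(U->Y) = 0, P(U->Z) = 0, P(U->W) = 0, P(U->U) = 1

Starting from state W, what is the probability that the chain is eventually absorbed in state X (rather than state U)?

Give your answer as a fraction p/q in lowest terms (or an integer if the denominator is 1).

Answer: 29/37

Derivation:
Let a_i = P(absorbed in X | start in state i).
Boundary conditions: a_X = 1, a_U = 0.
For each transient state i, a_i = sum_j P(i->j) * a_j:
  a_Y = 1/8*a_X + 11/16*a_Y + 1/8*a_Z + 1/16*a_W + 0*a_U
  a_Z = 0*a_X + 3/8*a_Y + 1/4*a_Z + 3/8*a_W + 0*a_U
  a_W = 3/8*a_X + 1/16*a_Y + 3/16*a_Z + 1/4*a_W + 1/8*a_U

Substituting a_X = 1 and a_U = 0, rearrange to (I - Q) a = r where r[i] = P(i -> X):
  [5/16, -1/8, -1/16] . (a_Y, a_Z, a_W) = 1/8
  [-3/8, 3/4, -3/8] . (a_Y, a_Z, a_W) = 0
  [-1/16, -3/16, 3/4] . (a_Y, a_Z, a_W) = 3/8

Solving yields:
  a_Y = 33/37
  a_Z = 31/37
  a_W = 29/37

Starting state is W, so the absorption probability is a_W = 29/37.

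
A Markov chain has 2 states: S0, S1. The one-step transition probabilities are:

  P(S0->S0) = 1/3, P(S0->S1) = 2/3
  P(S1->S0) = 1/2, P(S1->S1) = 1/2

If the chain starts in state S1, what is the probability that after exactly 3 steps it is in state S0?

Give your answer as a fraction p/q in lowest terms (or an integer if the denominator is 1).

Computing P^3 by repeated multiplication:
P^1 =
  S0: [1/3, 2/3]
  S1: [1/2, 1/2]
P^2 =
  S0: [4/9, 5/9]
  S1: [5/12, 7/12]
P^3 =
  S0: [23/54, 31/54]
  S1: [31/72, 41/72]

(P^3)[S1 -> S0] = 31/72

Answer: 31/72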